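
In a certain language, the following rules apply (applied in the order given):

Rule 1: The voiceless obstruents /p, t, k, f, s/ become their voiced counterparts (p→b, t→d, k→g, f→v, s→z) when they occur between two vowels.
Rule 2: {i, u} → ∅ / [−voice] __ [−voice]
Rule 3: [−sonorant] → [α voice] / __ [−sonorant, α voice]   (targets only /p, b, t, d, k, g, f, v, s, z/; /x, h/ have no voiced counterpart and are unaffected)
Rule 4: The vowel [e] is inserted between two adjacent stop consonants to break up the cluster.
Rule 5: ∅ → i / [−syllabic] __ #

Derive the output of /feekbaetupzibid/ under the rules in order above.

feegebaedubzibidi

Rule 1 (intervocalic voicing): /t/ is a voiceless obstruent between vowels /e/ and /u/, so it voices to [d]. /feekbaetupzibid/ → feekbaedupzibid.
Rule 2 (high vowel syncope): no segment meets the environment; /feekbaedupzibid/ is unchanged.
Rule 3 (regressive voicing assimilation): /k/ precedes the voiced obstruent /b/, so it voices to [g] by assimilation. /p/ precedes the voiced obstruent /z/, so it voices to [b] by assimilation. /feekbaedupzibid/ → feegbaedubzibid.
Rule 4 (stop-cluster e-epenthesis): /g/ and /b/ form a stop–stop cluster, so [e] is inserted between them. /feegbaedubzibid/ → feegebaedubzibid.
Rule 5 (final i-epenthesis): the form ends in the consonant /d/, so [i] is inserted word-finally. /feegebaedubzibid/ → feegebaedubzibidi.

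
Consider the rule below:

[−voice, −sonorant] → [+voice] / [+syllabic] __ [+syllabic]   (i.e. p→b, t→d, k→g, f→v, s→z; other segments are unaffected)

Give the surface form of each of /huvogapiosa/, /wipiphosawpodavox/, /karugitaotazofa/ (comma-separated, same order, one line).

huvogabioza, wibiphozawpodavox, karugidaodazova

/huvogapiosa/: /p/ is a voiceless obstruent between vowels /a/ and /i/, so it voices to [b]. /s/ is a voiceless obstruent between vowels /o/ and /a/, so it voices to [z]. → [huvogabioza].
/wipiphosawpodavox/: /p/ is a voiceless obstruent between vowels /i/ and /i/, so it voices to [b]. /s/ is a voiceless obstruent between vowels /o/ and /a/, so it voices to [z]. → [wibiphozawpodavox].
/karugitaotazofa/: /t/ is a voiceless obstruent between vowels /i/ and /a/, so it voices to [d]. /t/ is a voiceless obstruent between vowels /o/ and /a/, so it voices to [d]. /f/ is a voiceless obstruent between vowels /o/ and /a/, so it voices to [v]. → [karugidaodazova].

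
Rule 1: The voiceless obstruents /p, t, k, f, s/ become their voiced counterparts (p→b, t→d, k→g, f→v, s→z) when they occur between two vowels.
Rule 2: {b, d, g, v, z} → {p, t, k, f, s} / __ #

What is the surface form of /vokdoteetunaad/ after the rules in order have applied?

vokdodeedunaat

Rule 1 (intervocalic voicing): /t/ is a voiceless obstruent between vowels /o/ and /e/, so it voices to [d]. /t/ is a voiceless obstruent between vowels /e/ and /u/, so it voices to [d]. /vokdoteetunaad/ → vokdodeedunaad.
Rule 2 (final devoicing): /d/ is a voiced obstruent in word-final position, so it devoices to [t]. /vokdodeedunaad/ → vokdodeedunaat.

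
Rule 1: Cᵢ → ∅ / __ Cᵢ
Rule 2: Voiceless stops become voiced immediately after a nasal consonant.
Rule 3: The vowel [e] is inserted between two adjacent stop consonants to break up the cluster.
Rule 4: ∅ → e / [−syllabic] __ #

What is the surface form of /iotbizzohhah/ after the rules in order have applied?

Rule 1 (degemination): /zz/ is a geminate; the first /z/ deletes. /hh/ is a geminate; the first /h/ deletes. /iotbizzohhah/ → iotbizohah.
Rule 2 (post-nasal voicing): no segment meets the environment; /iotbizohah/ is unchanged.
Rule 3 (stop-cluster e-epenthesis): /t/ and /b/ form a stop–stop cluster, so [e] is inserted between them. /iotbizohah/ → iotebizohah.
Rule 4 (final e-epenthesis): the form ends in the consonant /h/, so [e] is inserted word-finally. /iotebizohah/ → iotebizohahe.

iotebizohahe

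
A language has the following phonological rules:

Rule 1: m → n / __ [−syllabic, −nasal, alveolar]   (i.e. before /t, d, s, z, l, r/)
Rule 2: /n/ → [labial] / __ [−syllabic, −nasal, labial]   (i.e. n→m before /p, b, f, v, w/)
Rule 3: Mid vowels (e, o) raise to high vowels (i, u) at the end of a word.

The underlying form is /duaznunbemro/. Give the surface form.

duaznumbenru

Rule 1 (nasal place assimilation): /m/ precedes the alveolar consonant /r/, so it assimilates in place to [n]. /duaznunbemro/ → duaznunbenro.
Rule 2 (nasal place assimilation): /n/ precedes the labial consonant /b/, so it assimilates in place to [m]. /duaznunbenro/ → duaznumbenro.
Rule 3 (final vowel raising): /o/ is a mid vowel in word-final position, so it raises to [u]. /duaznumbenro/ → duaznumbenru.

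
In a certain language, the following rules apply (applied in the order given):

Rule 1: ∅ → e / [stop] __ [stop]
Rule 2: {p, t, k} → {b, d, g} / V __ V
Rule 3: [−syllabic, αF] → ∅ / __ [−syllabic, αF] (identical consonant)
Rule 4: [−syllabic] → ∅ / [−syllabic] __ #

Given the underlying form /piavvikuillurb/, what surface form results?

Rule 1 (stop-cluster e-epenthesis): no segment meets the environment; /piavvikuillurb/ is unchanged.
Rule 2 (intervocalic voicing): /k/ is a voiceless stop between vowels /i/ and /u/, so it voices to [g]. /piavvikuillurb/ → piavviguillurb.
Rule 3 (degemination): /vv/ is a geminate; the first /v/ deletes. /ll/ is a geminate; the first /l/ deletes. /piavviguillurb/ → piaviguilurb.
Rule 4 (final cluster simplification): /b/ is the second consonant of a word-final cluster /rb/, so it deletes. /piaviguilurb/ → piaviguilur.

piaviguilur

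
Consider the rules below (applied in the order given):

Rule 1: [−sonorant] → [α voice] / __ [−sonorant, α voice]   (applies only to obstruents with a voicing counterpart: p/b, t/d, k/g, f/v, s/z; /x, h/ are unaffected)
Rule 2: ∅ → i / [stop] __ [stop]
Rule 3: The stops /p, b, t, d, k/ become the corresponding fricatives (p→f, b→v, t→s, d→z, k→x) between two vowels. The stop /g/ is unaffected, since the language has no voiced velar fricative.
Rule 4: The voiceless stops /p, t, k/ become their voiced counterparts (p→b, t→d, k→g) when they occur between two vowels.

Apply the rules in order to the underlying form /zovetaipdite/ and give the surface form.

Rule 1 (regressive voicing assimilation): /p/ precedes the voiced obstruent /d/, so it voices to [b] by assimilation. /zovetaipdite/ → zovetaibdite.
Rule 2 (stop-cluster i-epenthesis): /b/ and /d/ form a stop–stop cluster, so [i] is inserted between them. /zovetaibdite/ → zovetaibidite.
Rule 3 (intervocalic spirantization): /t/ is a stop between vowels /e/ and /a/, so it spirantizes to the fricative [s]. /b/ is a stop between vowels /i/ and /i/, so it spirantizes to the fricative [v]. /d/ is a stop between vowels /i/ and /i/, so it spirantizes to the fricative [z]. /t/ is a stop between vowels /i/ and /e/, so it spirantizes to the fricative [s]. /zovetaibidite/ → zovesaivizise.
Rule 4 (intervocalic voicing): no segment meets the environment; /zovesaivizise/ is unchanged.

zovesaivizise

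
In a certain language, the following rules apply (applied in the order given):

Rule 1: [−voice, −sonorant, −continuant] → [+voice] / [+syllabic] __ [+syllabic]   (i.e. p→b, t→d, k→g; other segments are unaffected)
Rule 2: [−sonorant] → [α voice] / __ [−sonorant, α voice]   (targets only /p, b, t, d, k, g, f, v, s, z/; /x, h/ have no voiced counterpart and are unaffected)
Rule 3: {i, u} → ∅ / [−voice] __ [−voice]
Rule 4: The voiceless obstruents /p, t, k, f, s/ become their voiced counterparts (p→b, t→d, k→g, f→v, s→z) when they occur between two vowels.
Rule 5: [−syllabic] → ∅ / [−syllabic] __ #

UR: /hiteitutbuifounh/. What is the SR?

Rule 1 (intervocalic voicing): /t/ is a voiceless stop between vowels /i/ and /e/, so it voices to [d]. /t/ is a voiceless stop between vowels /i/ and /u/, so it voices to [d]. /hiteitutbuifounh/ → hideidutbuifounh.
Rule 2 (regressive voicing assimilation): /t/ precedes the voiced obstruent /b/, so it voices to [d] by assimilation. /hideidutbuifounh/ → hideidudbuifounh.
Rule 3 (high vowel syncope): no segment meets the environment; /hideidudbuifounh/ is unchanged.
Rule 4 (intervocalic voicing): /f/ is a voiceless obstruent between vowels /i/ and /o/, so it voices to [v]. /hideidudbuifounh/ → hideidudbuivounh.
Rule 5 (final cluster simplification): /h/ is the second consonant of a word-final cluster /nh/, so it deletes. /hideidudbuivounh/ → hideidudbuivoun.

hideidudbuivoun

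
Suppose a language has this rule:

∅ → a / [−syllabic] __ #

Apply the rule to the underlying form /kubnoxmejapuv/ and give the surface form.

kubnoxmejapuva

the form ends in the consonant /v/, so [a] is inserted word-finally.
Surface form: [kubnoxmejapuva].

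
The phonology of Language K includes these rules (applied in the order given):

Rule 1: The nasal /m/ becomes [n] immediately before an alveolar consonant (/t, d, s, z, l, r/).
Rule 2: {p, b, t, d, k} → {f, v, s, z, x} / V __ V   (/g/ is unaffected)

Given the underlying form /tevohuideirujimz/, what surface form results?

tevohuizeirujinz

Rule 1 (nasal place assimilation): /m/ precedes the alveolar consonant /z/, so it assimilates in place to [n]. /tevohuideirujimz/ → tevohuideirujinz.
Rule 2 (intervocalic spirantization): /d/ is a stop between vowels /i/ and /e/, so it spirantizes to the fricative [z]. /tevohuideirujinz/ → tevohuizeirujinz.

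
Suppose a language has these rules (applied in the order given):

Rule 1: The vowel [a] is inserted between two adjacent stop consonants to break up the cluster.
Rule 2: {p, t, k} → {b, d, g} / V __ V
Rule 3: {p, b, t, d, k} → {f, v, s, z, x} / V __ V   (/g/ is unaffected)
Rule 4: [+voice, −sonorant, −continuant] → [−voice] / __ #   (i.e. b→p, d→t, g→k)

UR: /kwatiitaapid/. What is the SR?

Rule 1 (stop-cluster a-epenthesis): no segment meets the environment; /kwatiitaapid/ is unchanged.
Rule 2 (intervocalic voicing): /t/ is a voiceless stop between vowels /a/ and /i/, so it voices to [d]. /t/ is a voiceless stop between vowels /i/ and /a/, so it voices to [d]. /p/ is a voiceless stop between vowels /a/ and /i/, so it voices to [b]. /kwatiitaapid/ → kwadiidaabid.
Rule 3 (intervocalic spirantization): /d/ is a stop between vowels /a/ and /i/, so it spirantizes to the fricative [z]. /d/ is a stop between vowels /i/ and /a/, so it spirantizes to the fricative [z]. /b/ is a stop between vowels /a/ and /i/, so it spirantizes to the fricative [v]. /kwadiidaabid/ → kwaziizaavid.
Rule 4 (final devoicing): /d/ is a voiced stop in word-final position, so it devoices to [t]. /kwaziizaavid/ → kwaziizaavit.

kwaziizaavit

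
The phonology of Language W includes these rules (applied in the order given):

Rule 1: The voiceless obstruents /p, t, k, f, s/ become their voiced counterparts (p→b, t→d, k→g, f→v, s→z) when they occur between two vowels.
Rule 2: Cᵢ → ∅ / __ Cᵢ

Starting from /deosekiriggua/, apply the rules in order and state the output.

deozegirigua

Rule 1 (intervocalic voicing): /s/ is a voiceless obstruent between vowels /o/ and /e/, so it voices to [z]. /k/ is a voiceless obstruent between vowels /e/ and /i/, so it voices to [g]. /deosekiriggua/ → deozegiriggua.
Rule 2 (degemination): /gg/ is a geminate; the first /g/ deletes. /deozegiriggua/ → deozegirigua.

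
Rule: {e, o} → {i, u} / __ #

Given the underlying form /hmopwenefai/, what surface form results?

hmopwenefai

No segment of /hmopwenefai/ meets the structural description of the rule, so the form surfaces unchanged.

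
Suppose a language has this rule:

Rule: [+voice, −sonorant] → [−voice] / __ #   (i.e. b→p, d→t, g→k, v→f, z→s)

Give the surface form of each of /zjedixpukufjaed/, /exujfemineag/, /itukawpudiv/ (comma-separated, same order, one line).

zjedixpukufjaet, exujfemineak, itukawpudif

/zjedixpukufjaed/: /d/ is a voiced obstruent in word-final position, so it devoices to [t]. → [zjedixpukufjaet].
/exujfemineag/: /g/ is a voiced obstruent in word-final position, so it devoices to [k]. → [exujfemineak].
/itukawpudiv/: /v/ is a voiced obstruent in word-final position, so it devoices to [f]. → [itukawpudif].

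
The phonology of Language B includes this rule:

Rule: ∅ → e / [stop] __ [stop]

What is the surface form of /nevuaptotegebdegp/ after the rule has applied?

/p/ and /t/ form a stop–stop cluster, so [e] is inserted between them.
/b/ and /d/ form a stop–stop cluster, so [e] is inserted between them.
/g/ and /p/ form a stop–stop cluster, so [e] is inserted between them.
Surface form: [nevuapetotegebedegep].

nevuapetotegebedegep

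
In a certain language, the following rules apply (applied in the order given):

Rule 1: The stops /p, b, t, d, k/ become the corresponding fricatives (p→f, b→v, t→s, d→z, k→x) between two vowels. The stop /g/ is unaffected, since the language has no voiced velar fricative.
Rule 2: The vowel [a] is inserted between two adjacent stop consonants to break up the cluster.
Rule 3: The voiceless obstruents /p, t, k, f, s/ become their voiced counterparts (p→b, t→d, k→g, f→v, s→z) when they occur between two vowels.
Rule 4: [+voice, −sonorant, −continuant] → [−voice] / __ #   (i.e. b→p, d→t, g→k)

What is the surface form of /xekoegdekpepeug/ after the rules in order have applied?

Rule 1 (intervocalic spirantization): /k/ is a stop between vowels /e/ and /o/, so it spirantizes to the fricative [x]. /p/ is a stop between vowels /e/ and /e/, so it spirantizes to the fricative [f]. /xekoegdekpepeug/ → xexoegdekpefeug.
Rule 2 (stop-cluster a-epenthesis): /g/ and /d/ form a stop–stop cluster, so [a] is inserted between them. /k/ and /p/ form a stop–stop cluster, so [a] is inserted between them. /xexoegdekpefeug/ → xexoegadekapefeug.
Rule 3 (intervocalic voicing): /k/ is a voiceless obstruent between vowels /e/ and /a/, so it voices to [g]. /p/ is a voiceless obstruent between vowels /a/ and /e/, so it voices to [b]. /f/ is a voiceless obstruent between vowels /e/ and /e/, so it voices to [v]. /xexoegadekapefeug/ → xexoegadegabeveug.
Rule 4 (final devoicing): /g/ is a voiced stop in word-final position, so it devoices to [k]. /xexoegadegabeveug/ → xexoegadegabeveuk.

xexoegadegabeveuk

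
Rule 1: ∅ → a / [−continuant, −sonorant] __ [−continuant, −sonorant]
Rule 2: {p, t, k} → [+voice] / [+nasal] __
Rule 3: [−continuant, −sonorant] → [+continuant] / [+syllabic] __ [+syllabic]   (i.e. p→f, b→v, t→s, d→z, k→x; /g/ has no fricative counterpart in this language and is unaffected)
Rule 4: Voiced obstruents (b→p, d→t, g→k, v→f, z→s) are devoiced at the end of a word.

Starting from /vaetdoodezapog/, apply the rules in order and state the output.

vaesazoozezafok

Rule 1 (stop-cluster a-epenthesis): /t/ and /d/ form a stop–stop cluster, so [a] is inserted between them. /vaetdoodezapog/ → vaetadoodezapog.
Rule 2 (post-nasal voicing): no segment meets the environment; /vaetadoodezapog/ is unchanged.
Rule 3 (intervocalic spirantization): /t/ is a stop between vowels /e/ and /a/, so it spirantizes to the fricative [s]. /d/ is a stop between vowels /a/ and /o/, so it spirantizes to the fricative [z]. /d/ is a stop between vowels /o/ and /e/, so it spirantizes to the fricative [z]. /p/ is a stop between vowels /a/ and /o/, so it spirantizes to the fricative [f]. /vaetadoodezapog/ → vaesazoozezafog.
Rule 4 (final devoicing): /g/ is a voiced obstruent in word-final position, so it devoices to [k]. /vaesazoozezafog/ → vaesazoozezafok.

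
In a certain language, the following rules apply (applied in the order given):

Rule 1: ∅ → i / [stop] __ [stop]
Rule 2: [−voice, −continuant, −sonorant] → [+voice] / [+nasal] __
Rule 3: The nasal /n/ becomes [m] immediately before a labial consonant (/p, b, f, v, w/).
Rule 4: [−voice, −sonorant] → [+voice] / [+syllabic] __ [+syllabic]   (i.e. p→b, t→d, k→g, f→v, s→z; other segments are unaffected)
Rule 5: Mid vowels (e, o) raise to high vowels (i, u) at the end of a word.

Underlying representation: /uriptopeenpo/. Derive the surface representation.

Rule 1 (stop-cluster i-epenthesis): /p/ and /t/ form a stop–stop cluster, so [i] is inserted between them. /uriptopeenpo/ → uripitopeenpo.
Rule 2 (post-nasal voicing): /p/ is a voiceless stop immediately after the nasal /n/, so it voices to [b]. /uripitopeenpo/ → uripitopeenbo.
Rule 3 (nasal place assimilation): /n/ precedes the labial consonant /b/, so it assimilates in place to [m]. /uripitopeenbo/ → uripitopeembo.
Rule 4 (intervocalic voicing): /p/ is a voiceless obstruent between vowels /i/ and /i/, so it voices to [b]. /t/ is a voiceless obstruent between vowels /i/ and /o/, so it voices to [d]. /p/ is a voiceless obstruent between vowels /o/ and /e/, so it voices to [b]. /uripitopeembo/ → uribidobeembo.
Rule 5 (final vowel raising): /o/ is a mid vowel in word-final position, so it raises to [u]. /uribidobeembo/ → uribidobeembu.

uribidobeembu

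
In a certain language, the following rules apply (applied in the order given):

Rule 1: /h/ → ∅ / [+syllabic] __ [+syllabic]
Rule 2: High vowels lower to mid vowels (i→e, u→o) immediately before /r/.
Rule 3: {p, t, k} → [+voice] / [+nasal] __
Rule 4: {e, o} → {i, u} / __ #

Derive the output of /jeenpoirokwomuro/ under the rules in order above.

jeenboerokwomoru

Rule 1 (intervocalic h-deletion): no segment meets the environment; /jeenpoirokwomuro/ is unchanged.
Rule 2 (pre-rhotic lowering): /i/ is a high vowel immediately before /r/, so it lowers to [e]. /u/ is a high vowel immediately before /r/, so it lowers to [o]. /jeenpoirokwomuro/ → jeenpoerokwomoro.
Rule 3 (post-nasal voicing): /p/ is a voiceless stop immediately after the nasal /n/, so it voices to [b]. /jeenpoerokwomoro/ → jeenboerokwomoro.
Rule 4 (final vowel raising): /o/ is a mid vowel in word-final position, so it raises to [u]. /jeenboerokwomoro/ → jeenboerokwomoru.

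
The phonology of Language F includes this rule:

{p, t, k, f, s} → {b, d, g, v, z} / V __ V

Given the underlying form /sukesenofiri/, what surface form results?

Scanning /sukesenofiri/: /s/ at position 1 is not in the conditioning environment; /k/ is a voiceless obstruent between vowels /u/ and /e/, so it voices to [g]; /s/ is a voiceless obstruent between vowels /e/ and /e/, so it voices to [z]; /f/ is a voiceless obstruent between vowels /o/ and /i/, so it voices to [v].
Result: [sugezenoviri].

sugezenoviri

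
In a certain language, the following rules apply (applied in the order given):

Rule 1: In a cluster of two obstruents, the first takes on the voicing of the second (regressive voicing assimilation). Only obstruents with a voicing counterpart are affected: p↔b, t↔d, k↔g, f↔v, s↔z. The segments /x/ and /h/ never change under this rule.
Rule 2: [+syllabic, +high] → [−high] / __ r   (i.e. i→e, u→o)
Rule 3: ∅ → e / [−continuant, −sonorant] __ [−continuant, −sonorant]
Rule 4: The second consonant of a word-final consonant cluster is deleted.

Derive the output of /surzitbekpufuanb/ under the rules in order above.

Rule 1 (regressive voicing assimilation): /t/ precedes the voiced obstruent /b/, so it voices to [d] by assimilation. /surzitbekpufuanb/ → surzidbekpufuanb.
Rule 2 (pre-rhotic lowering): /u/ is a high vowel immediately before /r/, so it lowers to [o]. /surzidbekpufuanb/ → sorzidbekpufuanb.
Rule 3 (stop-cluster e-epenthesis): /d/ and /b/ form a stop–stop cluster, so [e] is inserted between them. /k/ and /p/ form a stop–stop cluster, so [e] is inserted between them. /sorzidbekpufuanb/ → sorzidebekepufuanb.
Rule 4 (final cluster simplification): /b/ is the second consonant of a word-final cluster /nb/, so it deletes. /sorzidebekepufuanb/ → sorzidebekepufuan.

sorzidebekepufuan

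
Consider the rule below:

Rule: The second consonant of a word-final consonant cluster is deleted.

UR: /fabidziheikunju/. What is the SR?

fabidziheikunju

No segment of /fabidziheikunju/ meets the structural description of the rule, so the form surfaces unchanged.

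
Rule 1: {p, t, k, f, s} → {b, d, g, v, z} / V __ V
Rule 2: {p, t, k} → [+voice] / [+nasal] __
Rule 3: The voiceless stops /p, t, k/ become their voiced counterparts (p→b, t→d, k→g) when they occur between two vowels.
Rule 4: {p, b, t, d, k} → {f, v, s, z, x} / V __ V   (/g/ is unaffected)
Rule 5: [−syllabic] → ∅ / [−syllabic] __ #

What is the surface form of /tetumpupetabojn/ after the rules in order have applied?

tezumbuvezavoj

Rule 1 (intervocalic voicing): /t/ is a voiceless obstruent between vowels /e/ and /u/, so it voices to [d]. /p/ is a voiceless obstruent between vowels /u/ and /e/, so it voices to [b]. /t/ is a voiceless obstruent between vowels /e/ and /a/, so it voices to [d]. /tetumpupetabojn/ → tedumpubedabojn.
Rule 2 (post-nasal voicing): /p/ is a voiceless stop immediately after the nasal /m/, so it voices to [b]. /tedumpubedabojn/ → tedumbubedabojn.
Rule 3 (intervocalic voicing): no segment meets the environment; /tedumbubedabojn/ is unchanged.
Rule 4 (intervocalic spirantization): /d/ is a stop between vowels /e/ and /u/, so it spirantizes to the fricative [z]. /b/ is a stop between vowels /u/ and /e/, so it spirantizes to the fricative [v]. /d/ is a stop between vowels /e/ and /a/, so it spirantizes to the fricative [z]. /b/ is a stop between vowels /a/ and /o/, so it spirantizes to the fricative [v]. /tedumbubedabojn/ → tezumbuvezavojn.
Rule 5 (final cluster simplification): /n/ is the second consonant of a word-final cluster /jn/, so it deletes. /tezumbuvezavojn/ → tezumbuvezavoj.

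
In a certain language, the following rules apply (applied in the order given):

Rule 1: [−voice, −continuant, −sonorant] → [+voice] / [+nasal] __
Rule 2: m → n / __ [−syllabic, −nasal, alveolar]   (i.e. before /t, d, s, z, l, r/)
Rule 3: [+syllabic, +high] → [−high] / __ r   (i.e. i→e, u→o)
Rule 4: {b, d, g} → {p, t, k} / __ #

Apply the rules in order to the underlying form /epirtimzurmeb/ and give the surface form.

epertinzormep

Rule 1 (post-nasal voicing): no segment meets the environment; /epirtimzurmeb/ is unchanged.
Rule 2 (nasal place assimilation): /m/ precedes the alveolar consonant /z/, so it assimilates in place to [n]. /epirtimzurmeb/ → epirtinzurmeb.
Rule 3 (pre-rhotic lowering): /i/ is a high vowel immediately before /r/, so it lowers to [e]. /u/ is a high vowel immediately before /r/, so it lowers to [o]. /epirtinzurmeb/ → epertinzormeb.
Rule 4 (final devoicing): /b/ is a voiced stop in word-final position, so it devoices to [p]. /epertinzormeb/ → epertinzormep.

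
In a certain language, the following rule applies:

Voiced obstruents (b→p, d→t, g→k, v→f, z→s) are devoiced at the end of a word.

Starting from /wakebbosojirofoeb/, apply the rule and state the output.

wakebbosojirofoep

/b/ is a voiced obstruent in word-final position, so it devoices to [p].
The other instances of /b/ do not occur in the required environment and remain unchanged.
Surface form: [wakebbosojirofoep].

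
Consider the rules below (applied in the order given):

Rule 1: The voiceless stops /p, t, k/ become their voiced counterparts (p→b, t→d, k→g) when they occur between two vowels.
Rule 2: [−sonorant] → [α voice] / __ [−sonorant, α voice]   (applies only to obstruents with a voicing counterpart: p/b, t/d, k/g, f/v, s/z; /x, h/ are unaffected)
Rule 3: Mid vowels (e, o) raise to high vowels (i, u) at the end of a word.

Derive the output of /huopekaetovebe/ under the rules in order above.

huobegaedovebi

Rule 1 (intervocalic voicing): /p/ is a voiceless stop between vowels /o/ and /e/, so it voices to [b]. /k/ is a voiceless stop between vowels /e/ and /a/, so it voices to [g]. /t/ is a voiceless stop between vowels /e/ and /o/, so it voices to [d]. /huopekaetovebe/ → huobegaedovebe.
Rule 2 (regressive voicing assimilation): no segment meets the environment; /huobegaedovebe/ is unchanged.
Rule 3 (final vowel raising): /e/ is a mid vowel in word-final position, so it raises to [i]. /huobegaedovebe/ → huobegaedovebi.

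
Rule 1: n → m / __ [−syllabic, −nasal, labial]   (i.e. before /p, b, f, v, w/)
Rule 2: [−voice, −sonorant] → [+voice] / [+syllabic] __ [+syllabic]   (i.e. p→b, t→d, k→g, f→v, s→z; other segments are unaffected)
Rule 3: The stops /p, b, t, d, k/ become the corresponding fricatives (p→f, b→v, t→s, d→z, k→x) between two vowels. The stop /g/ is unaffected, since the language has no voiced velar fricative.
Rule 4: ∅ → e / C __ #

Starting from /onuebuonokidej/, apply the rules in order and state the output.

Rule 1 (nasal place assimilation): no segment meets the environment; /onuebuonokidej/ is unchanged.
Rule 2 (intervocalic voicing): /k/ is a voiceless obstruent between vowels /o/ and /i/, so it voices to [g]. /onuebuonokidej/ → onuebuonogidej.
Rule 3 (intervocalic spirantization): /b/ is a stop between vowels /e/ and /u/, so it spirantizes to the fricative [v]. /d/ is a stop between vowels /i/ and /e/, so it spirantizes to the fricative [z]. /onuebuonogidej/ → onuevuonogizej.
Rule 4 (final e-epenthesis): the form ends in the consonant /j/, so [e] is inserted word-finally. /onuevuonogizej/ → onuevuonogizeje.

onuevuonogizeje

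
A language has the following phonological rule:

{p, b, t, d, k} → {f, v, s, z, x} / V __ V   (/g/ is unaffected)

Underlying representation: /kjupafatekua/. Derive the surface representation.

kjufafasexua

/p/ is a stop between vowels /u/ and /a/, so it spirantizes to the fricative [f].
/t/ is a stop between vowels /a/ and /e/, so it spirantizes to the fricative [s].
/k/ is a stop between vowels /e/ and /u/, so it spirantizes to the fricative [x].
The other instance of /k/ does not occur in the required environment and remains unchanged.
Surface form: [kjufafasexua].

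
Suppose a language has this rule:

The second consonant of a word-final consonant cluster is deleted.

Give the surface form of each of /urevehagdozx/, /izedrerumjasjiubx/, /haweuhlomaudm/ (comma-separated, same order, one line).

urevehagdoz, izedrerumjasjiub, haweuhlomaud

/urevehagdozx/: /x/ is the second consonant of a word-final cluster /zx/, so it deletes. → [urevehagdoz].
/izedrerumjasjiubx/: /x/ is the second consonant of a word-final cluster /bx/, so it deletes. → [izedrerumjasjiub].
/haweuhlomaudm/: /m/ is the second consonant of a word-final cluster /dm/, so it deletes. → [haweuhlomaud].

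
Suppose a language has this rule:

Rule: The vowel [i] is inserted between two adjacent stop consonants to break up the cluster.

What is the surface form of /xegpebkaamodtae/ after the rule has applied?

xegipebikaamoditae

/g/ and /p/ form a stop–stop cluster, so [i] is inserted between them.
/b/ and /k/ form a stop–stop cluster, so [i] is inserted between them.
/d/ and /t/ form a stop–stop cluster, so [i] is inserted between them.
Surface form: [xegipebikaamoditae].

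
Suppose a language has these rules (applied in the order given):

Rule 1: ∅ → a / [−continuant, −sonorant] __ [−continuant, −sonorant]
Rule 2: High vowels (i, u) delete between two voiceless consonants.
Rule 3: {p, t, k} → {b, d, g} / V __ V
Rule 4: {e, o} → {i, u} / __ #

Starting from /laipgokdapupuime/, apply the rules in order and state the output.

laibagogadappuimi

Rule 1 (stop-cluster a-epenthesis): /p/ and /g/ form a stop–stop cluster, so [a] is inserted between them. /k/ and /d/ form a stop–stop cluster, so [a] is inserted between them. /laipgokdapupuime/ → laipagokadapupuime.
Rule 2 (high vowel syncope): /u/ is a high vowel flanked by voiceless consonants /p/ and /p/, so it deletes. /laipagokadapupuime/ → laipagokadappuime.
Rule 3 (intervocalic voicing): /p/ is a voiceless stop between vowels /i/ and /a/, so it voices to [b]. /k/ is a voiceless stop between vowels /o/ and /a/, so it voices to [g]. /laipagokadappuime/ → laibagogadappuime.
Rule 4 (final vowel raising): /e/ is a mid vowel in word-final position, so it raises to [i]. /laibagogadappuime/ → laibagogadappuimi.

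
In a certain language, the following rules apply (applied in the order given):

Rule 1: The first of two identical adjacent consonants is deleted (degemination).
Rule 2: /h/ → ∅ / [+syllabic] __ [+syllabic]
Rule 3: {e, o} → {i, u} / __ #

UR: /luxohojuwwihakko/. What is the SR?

Rule 1 (degemination): /ww/ is a geminate; the first /w/ deletes. /kk/ is a geminate; the first /k/ deletes. /luxohojuwwihakko/ → luxohojuwihako.
Rule 2 (intervocalic h-deletion): /h/ occurs between vowels /o/ and /o/, so it deletes. /h/ occurs between vowels /i/ and /a/, so it deletes. /luxohojuwihako/ → luxoojuwiako.
Rule 3 (final vowel raising): /o/ is a mid vowel in word-final position, so it raises to [u]. /luxoojuwiako/ → luxoojuwiaku.

luxoojuwiaku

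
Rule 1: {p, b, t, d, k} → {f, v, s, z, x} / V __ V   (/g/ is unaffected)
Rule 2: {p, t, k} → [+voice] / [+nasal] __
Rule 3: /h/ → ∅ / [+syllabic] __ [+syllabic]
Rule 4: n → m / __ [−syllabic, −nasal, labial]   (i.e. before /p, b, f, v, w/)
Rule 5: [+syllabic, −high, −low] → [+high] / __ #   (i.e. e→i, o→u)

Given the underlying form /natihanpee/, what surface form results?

nasiambei

Rule 1 (intervocalic spirantization): /t/ is a stop between vowels /a/ and /i/, so it spirantizes to the fricative [s]. /natihanpee/ → nasihanpee.
Rule 2 (post-nasal voicing): /p/ is a voiceless stop immediately after the nasal /n/, so it voices to [b]. /nasihanpee/ → nasihanbee.
Rule 3 (intervocalic h-deletion): /h/ occurs between vowels /i/ and /a/, so it deletes. /nasihanbee/ → nasianbee.
Rule 4 (nasal place assimilation): /n/ precedes the labial consonant /b/, so it assimilates in place to [m]. /nasianbee/ → nasiambee.
Rule 5 (final vowel raising): /e/ is a mid vowel in word-final position, so it raises to [i]. /nasiambee/ → nasiambei.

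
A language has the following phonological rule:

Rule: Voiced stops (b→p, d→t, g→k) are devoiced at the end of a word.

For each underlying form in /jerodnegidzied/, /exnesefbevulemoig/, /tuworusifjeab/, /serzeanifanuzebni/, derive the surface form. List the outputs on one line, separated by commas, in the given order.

/jerodnegidzied/: /d/ is a voiced stop in word-final position, so it devoices to [t]. → [jerodnegidziet].
/exnesefbevulemoig/: /g/ is a voiced stop in word-final position, so it devoices to [k]. → [exnesefbevulemoik].
/tuworusifjeab/: /b/ is a voiced stop in word-final position, so it devoices to [p]. → [tuworusifjeap].
/serzeanifanuzebni/: the rule's environment is not met; surfaces unchanged as [serzeanifanuzebni].

jerodnegidziet, exnesefbevulemoik, tuworusifjeap, serzeanifanuzebni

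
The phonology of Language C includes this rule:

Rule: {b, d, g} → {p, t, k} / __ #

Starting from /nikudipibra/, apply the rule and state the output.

No segment of /nikudipibra/ meets the structural description of the rule, so the form surfaces unchanged.

nikudipibra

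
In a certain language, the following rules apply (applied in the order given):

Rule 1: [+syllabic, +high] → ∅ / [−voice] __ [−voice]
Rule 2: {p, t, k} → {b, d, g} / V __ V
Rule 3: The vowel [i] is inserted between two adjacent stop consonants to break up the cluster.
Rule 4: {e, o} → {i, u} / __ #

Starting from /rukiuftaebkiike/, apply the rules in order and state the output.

rugiuftaebikiigi

Rule 1 (high vowel syncope): no segment meets the environment; /rukiuftaebkiike/ is unchanged.
Rule 2 (intervocalic voicing): /k/ is a voiceless stop between vowels /u/ and /i/, so it voices to [g]. /k/ is a voiceless stop between vowels /i/ and /e/, so it voices to [g]. /rukiuftaebkiike/ → rugiuftaebkiige.
Rule 3 (stop-cluster i-epenthesis): /b/ and /k/ form a stop–stop cluster, so [i] is inserted between them. /rugiuftaebkiige/ → rugiuftaebikiige.
Rule 4 (final vowel raising): /e/ is a mid vowel in word-final position, so it raises to [i]. /rugiuftaebikiige/ → rugiuftaebikiigi.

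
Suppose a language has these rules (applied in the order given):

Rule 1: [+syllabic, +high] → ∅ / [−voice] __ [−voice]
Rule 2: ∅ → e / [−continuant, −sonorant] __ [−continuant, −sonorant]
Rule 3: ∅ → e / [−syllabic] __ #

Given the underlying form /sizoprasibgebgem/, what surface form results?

Rule 1 (high vowel syncope): no segment meets the environment; /sizoprasibgebgem/ is unchanged.
Rule 2 (stop-cluster e-epenthesis): /b/ and /g/ form a stop–stop cluster, so [e] is inserted between them. /b/ and /g/ form a stop–stop cluster, so [e] is inserted between them. /sizoprasibgebgem/ → sizoprasibegebegem.
Rule 3 (final e-epenthesis): the form ends in the consonant /m/, so [e] is inserted word-finally. /sizoprasibegebegem/ → sizoprasibegebegeme.

sizoprasibegebegeme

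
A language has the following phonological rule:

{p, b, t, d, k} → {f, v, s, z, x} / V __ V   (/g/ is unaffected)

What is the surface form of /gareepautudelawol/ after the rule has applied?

/p/ is a stop between vowels /e/ and /a/, so it spirantizes to the fricative [f].
/t/ is a stop between vowels /u/ and /u/, so it spirantizes to the fricative [s].
/d/ is a stop between vowels /u/ and /e/, so it spirantizes to the fricative [z].
Surface form: [gareefausuzelawol].

gareefausuzelawol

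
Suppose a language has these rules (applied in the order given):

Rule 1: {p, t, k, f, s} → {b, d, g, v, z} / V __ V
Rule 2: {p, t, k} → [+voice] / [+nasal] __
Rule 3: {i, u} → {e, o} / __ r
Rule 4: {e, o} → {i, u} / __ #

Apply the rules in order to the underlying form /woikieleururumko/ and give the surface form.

Rule 1 (intervocalic voicing): /k/ is a voiceless obstruent between vowels /i/ and /i/, so it voices to [g]. /woikieleururumko/ → woigieleururumko.
Rule 2 (post-nasal voicing): /k/ is a voiceless stop immediately after the nasal /m/, so it voices to [g]. /woigieleururumko/ → woigieleururumgo.
Rule 3 (pre-rhotic lowering): /u/ is a high vowel immediately before /r/, so it lowers to [o]. /u/ is a high vowel immediately before /r/, so it lowers to [o]. /woigieleururumgo/ → woigieleororumgo.
Rule 4 (final vowel raising): /o/ is a mid vowel in word-final position, so it raises to [u]. /woigieleororumgo/ → woigieleororumgu.

woigieleororumgu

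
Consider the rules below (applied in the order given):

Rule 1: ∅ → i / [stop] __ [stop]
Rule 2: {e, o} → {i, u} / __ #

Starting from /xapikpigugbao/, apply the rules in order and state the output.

Rule 1 (stop-cluster i-epenthesis): /k/ and /p/ form a stop–stop cluster, so [i] is inserted between them. /g/ and /b/ form a stop–stop cluster, so [i] is inserted between them. /xapikpigugbao/ → xapikipigugibao.
Rule 2 (final vowel raising): /o/ is a mid vowel in word-final position, so it raises to [u]. /xapikipigugibao/ → xapikipigugibau.

xapikipigugibau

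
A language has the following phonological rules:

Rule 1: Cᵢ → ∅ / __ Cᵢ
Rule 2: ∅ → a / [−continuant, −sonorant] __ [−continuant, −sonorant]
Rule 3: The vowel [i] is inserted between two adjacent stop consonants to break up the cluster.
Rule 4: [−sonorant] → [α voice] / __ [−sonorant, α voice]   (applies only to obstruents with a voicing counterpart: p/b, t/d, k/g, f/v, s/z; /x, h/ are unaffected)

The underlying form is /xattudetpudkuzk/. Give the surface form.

Rule 1 (degemination): /tt/ is a geminate; the first /t/ deletes. /xattudetpudkuzk/ → xatudetpudkuzk.
Rule 2 (stop-cluster a-epenthesis): /t/ and /p/ form a stop–stop cluster, so [a] is inserted between them. /d/ and /k/ form a stop–stop cluster, so [a] is inserted between them. /xatudetpudkuzk/ → xatudetapudakuzk.
Rule 3 (stop-cluster i-epenthesis): no segment meets the environment; /xatudetapudakuzk/ is unchanged.
Rule 4 (regressive voicing assimilation): /z/ precedes the voiceless obstruent /k/, so it devoices to [s] by assimilation. /xatudetapudakuzk/ → xatudetapudakusk.

xatudetapudakusk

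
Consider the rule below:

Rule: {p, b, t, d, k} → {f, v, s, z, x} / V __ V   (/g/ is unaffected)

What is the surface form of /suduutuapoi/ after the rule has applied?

/d/ is a stop between vowels /u/ and /u/, so it spirantizes to the fricative [z].
/t/ is a stop between vowels /u/ and /u/, so it spirantizes to the fricative [s].
/p/ is a stop between vowels /a/ and /o/, so it spirantizes to the fricative [f].
Surface form: [suzuusuafoi].

suzuusuafoi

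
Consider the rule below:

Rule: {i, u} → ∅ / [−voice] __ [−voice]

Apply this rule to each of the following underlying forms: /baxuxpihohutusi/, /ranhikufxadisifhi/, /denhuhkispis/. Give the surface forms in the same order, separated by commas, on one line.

/baxuxpihohutusi/: /u/ is a high vowel flanked by voiceless consonants /x/ and /x/, so it deletes. /i/ is a high vowel flanked by voiceless consonants /p/ and /h/, so it deletes. /u/ is a high vowel flanked by voiceless consonants /h/ and /t/, so it deletes. /u/ is a high vowel flanked by voiceless consonants /t/ and /s/, so it deletes. → [baxxphohtsi].
/ranhikufxadisifhi/: /i/ is a high vowel flanked by voiceless consonants /h/ and /k/, so it deletes. /u/ is a high vowel flanked by voiceless consonants /k/ and /f/, so it deletes. /i/ is a high vowel flanked by voiceless consonants /s/ and /f/, so it deletes. → [ranhkfxadisfhi].
/denhuhkispis/: /u/ is a high vowel flanked by voiceless consonants /h/ and /h/, so it deletes. /i/ is a high vowel flanked by voiceless consonants /k/ and /s/, so it deletes. /i/ is a high vowel flanked by voiceless consonants /p/ and /s/, so it deletes. → [denhhksps].

baxxphohtsi, ranhkfxadisfhi, denhhksps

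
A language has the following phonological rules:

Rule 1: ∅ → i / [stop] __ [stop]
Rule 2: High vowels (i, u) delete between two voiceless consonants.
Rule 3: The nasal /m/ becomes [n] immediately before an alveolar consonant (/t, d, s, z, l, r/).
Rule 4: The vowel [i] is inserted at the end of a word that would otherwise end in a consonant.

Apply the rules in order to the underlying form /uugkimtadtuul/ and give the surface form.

uugikintadituuli

Rule 1 (stop-cluster i-epenthesis): /g/ and /k/ form a stop–stop cluster, so [i] is inserted between them. /d/ and /t/ form a stop–stop cluster, so [i] is inserted between them. /uugkimtadtuul/ → uugikimtadituul.
Rule 2 (high vowel syncope): no segment meets the environment; /uugikimtadituul/ is unchanged.
Rule 3 (nasal place assimilation): /m/ precedes the alveolar consonant /t/, so it assimilates in place to [n]. /uugikimtadituul/ → uugikintadituul.
Rule 4 (final i-epenthesis): the form ends in the consonant /l/, so [i] is inserted word-finally. /uugikintadituul/ → uugikintadituuli.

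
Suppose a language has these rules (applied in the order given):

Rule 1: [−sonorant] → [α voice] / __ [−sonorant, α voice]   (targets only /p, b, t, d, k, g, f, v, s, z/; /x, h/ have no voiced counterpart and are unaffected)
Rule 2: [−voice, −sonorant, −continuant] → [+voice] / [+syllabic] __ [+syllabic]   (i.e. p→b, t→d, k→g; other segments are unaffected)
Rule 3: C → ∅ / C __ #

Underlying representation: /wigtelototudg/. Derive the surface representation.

Rule 1 (regressive voicing assimilation): /g/ precedes the voiceless obstruent /t/, so it devoices to [k] by assimilation. /wigtelototudg/ → wiktelototudg.
Rule 2 (intervocalic voicing): /t/ is a voiceless stop between vowels /o/ and /o/, so it voices to [d]. /t/ is a voiceless stop between vowels /o/ and /u/, so it voices to [d]. /wiktelototudg/ → wiktelododudg.
Rule 3 (final cluster simplification): /g/ is the second consonant of a word-final cluster /dg/, so it deletes. /wiktelododudg/ → wiktelododud.

wiktelododud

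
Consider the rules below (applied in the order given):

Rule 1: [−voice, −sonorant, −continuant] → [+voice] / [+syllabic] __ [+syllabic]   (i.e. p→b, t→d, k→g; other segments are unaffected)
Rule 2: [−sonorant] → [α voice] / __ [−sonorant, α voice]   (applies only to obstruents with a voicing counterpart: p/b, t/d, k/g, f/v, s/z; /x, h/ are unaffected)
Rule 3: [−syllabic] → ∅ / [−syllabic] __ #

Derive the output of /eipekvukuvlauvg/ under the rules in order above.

eibegvuguvlauv

Rule 1 (intervocalic voicing): /p/ is a voiceless stop between vowels /i/ and /e/, so it voices to [b]. /k/ is a voiceless stop between vowels /u/ and /u/, so it voices to [g]. /eipekvukuvlauvg/ → eibekvuguvlauvg.
Rule 2 (regressive voicing assimilation): /k/ precedes the voiced obstruent /v/, so it voices to [g] by assimilation. /eibekvuguvlauvg/ → eibegvuguvlauvg.
Rule 3 (final cluster simplification): /g/ is the second consonant of a word-final cluster /vg/, so it deletes. /eibegvuguvlauvg/ → eibegvuguvlauv.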